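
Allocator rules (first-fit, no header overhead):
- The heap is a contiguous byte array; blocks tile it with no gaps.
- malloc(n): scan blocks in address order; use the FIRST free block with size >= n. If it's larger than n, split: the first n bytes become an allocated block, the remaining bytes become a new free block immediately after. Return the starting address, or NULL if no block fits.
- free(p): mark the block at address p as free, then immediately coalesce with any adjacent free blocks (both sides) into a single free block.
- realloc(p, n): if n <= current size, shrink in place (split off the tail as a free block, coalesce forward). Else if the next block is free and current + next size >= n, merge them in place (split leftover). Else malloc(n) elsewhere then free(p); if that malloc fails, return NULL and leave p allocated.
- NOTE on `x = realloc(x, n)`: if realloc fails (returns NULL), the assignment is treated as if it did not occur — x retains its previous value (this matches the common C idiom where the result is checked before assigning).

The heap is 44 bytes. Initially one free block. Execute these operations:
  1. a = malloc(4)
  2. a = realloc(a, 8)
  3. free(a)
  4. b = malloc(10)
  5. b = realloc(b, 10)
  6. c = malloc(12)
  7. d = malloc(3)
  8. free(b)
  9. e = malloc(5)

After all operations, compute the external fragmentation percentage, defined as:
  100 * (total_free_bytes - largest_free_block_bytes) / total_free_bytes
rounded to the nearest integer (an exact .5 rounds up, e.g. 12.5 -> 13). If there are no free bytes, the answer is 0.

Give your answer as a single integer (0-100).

Op 1: a = malloc(4) -> a = 0; heap: [0-3 ALLOC][4-43 FREE]
Op 2: a = realloc(a, 8) -> a = 0; heap: [0-7 ALLOC][8-43 FREE]
Op 3: free(a) -> (freed a); heap: [0-43 FREE]
Op 4: b = malloc(10) -> b = 0; heap: [0-9 ALLOC][10-43 FREE]
Op 5: b = realloc(b, 10) -> b = 0; heap: [0-9 ALLOC][10-43 FREE]
Op 6: c = malloc(12) -> c = 10; heap: [0-9 ALLOC][10-21 ALLOC][22-43 FREE]
Op 7: d = malloc(3) -> d = 22; heap: [0-9 ALLOC][10-21 ALLOC][22-24 ALLOC][25-43 FREE]
Op 8: free(b) -> (freed b); heap: [0-9 FREE][10-21 ALLOC][22-24 ALLOC][25-43 FREE]
Op 9: e = malloc(5) -> e = 0; heap: [0-4 ALLOC][5-9 FREE][10-21 ALLOC][22-24 ALLOC][25-43 FREE]
Free blocks: [5 19] total_free=24 largest=19 -> 100*(24-19)/24 = 500/24 ≈ 20.833 -> rounds to 21

Answer: 21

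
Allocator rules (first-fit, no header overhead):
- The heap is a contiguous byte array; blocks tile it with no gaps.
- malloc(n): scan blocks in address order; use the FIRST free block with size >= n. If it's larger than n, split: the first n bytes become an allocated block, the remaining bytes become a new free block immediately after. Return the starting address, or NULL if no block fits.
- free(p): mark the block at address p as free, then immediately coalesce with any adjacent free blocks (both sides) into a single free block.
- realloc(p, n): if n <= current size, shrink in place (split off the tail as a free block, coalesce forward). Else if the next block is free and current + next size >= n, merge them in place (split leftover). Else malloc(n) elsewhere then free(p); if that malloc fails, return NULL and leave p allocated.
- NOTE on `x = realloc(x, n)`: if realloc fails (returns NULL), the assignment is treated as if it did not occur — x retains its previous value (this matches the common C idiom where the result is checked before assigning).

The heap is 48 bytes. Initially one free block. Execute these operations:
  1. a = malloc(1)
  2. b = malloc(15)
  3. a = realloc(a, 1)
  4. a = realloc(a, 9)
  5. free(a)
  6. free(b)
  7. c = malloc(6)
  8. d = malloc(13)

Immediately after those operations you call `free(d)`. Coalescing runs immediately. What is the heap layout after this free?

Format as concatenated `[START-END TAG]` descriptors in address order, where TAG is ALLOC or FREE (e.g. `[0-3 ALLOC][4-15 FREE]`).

Answer: [0-5 ALLOC][6-47 FREE]

Derivation:
Op 1: a = malloc(1) -> a = 0; heap: [0-0 ALLOC][1-47 FREE]
Op 2: b = malloc(15) -> b = 1; heap: [0-0 ALLOC][1-15 ALLOC][16-47 FREE]
Op 3: a = realloc(a, 1) -> a = 0; heap: [0-0 ALLOC][1-15 ALLOC][16-47 FREE]
Op 4: a = realloc(a, 9) -> a = 16; heap: [0-0 FREE][1-15 ALLOC][16-24 ALLOC][25-47 FREE]
Op 5: free(a) -> (freed a); heap: [0-0 FREE][1-15 ALLOC][16-47 FREE]
Op 6: free(b) -> (freed b); heap: [0-47 FREE]
Op 7: c = malloc(6) -> c = 0; heap: [0-5 ALLOC][6-47 FREE]
Op 8: d = malloc(13) -> d = 6; heap: [0-5 ALLOC][6-18 ALLOC][19-47 FREE]
free(d): d = 6 -> block [6-18 ALLOC]; mark free, coalesce with adjacent free neighbors -> [0-5 ALLOC][6-47 FREE]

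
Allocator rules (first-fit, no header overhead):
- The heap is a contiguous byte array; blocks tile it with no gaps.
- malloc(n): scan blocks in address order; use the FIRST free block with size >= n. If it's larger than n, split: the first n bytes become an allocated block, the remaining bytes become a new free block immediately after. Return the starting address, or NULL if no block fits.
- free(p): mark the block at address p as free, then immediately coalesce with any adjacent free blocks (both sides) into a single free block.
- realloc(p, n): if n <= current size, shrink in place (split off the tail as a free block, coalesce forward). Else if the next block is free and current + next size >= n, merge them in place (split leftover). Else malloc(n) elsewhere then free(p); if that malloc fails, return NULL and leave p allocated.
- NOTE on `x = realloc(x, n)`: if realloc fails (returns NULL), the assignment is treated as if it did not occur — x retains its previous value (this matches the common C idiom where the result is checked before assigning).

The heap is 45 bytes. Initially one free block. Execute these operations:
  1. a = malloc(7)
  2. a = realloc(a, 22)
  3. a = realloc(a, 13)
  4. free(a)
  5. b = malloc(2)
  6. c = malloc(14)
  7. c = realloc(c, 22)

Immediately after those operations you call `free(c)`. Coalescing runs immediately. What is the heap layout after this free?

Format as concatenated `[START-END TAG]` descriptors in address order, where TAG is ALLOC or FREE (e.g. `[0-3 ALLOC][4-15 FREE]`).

Answer: [0-1 ALLOC][2-44 FREE]

Derivation:
Op 1: a = malloc(7) -> a = 0; heap: [0-6 ALLOC][7-44 FREE]
Op 2: a = realloc(a, 22) -> a = 0; heap: [0-21 ALLOC][22-44 FREE]
Op 3: a = realloc(a, 13) -> a = 0; heap: [0-12 ALLOC][13-44 FREE]
Op 4: free(a) -> (freed a); heap: [0-44 FREE]
Op 5: b = malloc(2) -> b = 0; heap: [0-1 ALLOC][2-44 FREE]
Op 6: c = malloc(14) -> c = 2; heap: [0-1 ALLOC][2-15 ALLOC][16-44 FREE]
Op 7: c = realloc(c, 22) -> c = 2; heap: [0-1 ALLOC][2-23 ALLOC][24-44 FREE]
free(c): c = 2 -> block [2-23 ALLOC]; mark free, coalesce with adjacent free neighbors -> [0-1 ALLOC][2-44 FREE]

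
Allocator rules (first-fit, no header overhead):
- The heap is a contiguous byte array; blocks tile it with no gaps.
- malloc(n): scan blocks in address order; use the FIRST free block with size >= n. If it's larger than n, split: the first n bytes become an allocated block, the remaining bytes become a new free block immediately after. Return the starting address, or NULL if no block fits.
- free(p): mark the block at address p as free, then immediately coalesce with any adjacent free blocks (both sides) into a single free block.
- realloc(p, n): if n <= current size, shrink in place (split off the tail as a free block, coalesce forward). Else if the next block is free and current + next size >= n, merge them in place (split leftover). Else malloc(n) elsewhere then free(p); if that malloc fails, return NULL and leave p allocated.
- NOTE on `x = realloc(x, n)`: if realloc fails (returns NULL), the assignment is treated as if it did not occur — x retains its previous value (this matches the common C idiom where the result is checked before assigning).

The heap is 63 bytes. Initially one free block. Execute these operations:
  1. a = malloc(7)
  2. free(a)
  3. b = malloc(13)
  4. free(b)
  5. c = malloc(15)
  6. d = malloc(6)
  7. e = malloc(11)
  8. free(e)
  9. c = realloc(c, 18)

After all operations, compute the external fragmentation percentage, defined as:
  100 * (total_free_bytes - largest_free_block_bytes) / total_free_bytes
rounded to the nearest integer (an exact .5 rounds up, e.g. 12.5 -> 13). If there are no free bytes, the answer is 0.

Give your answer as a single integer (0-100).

Op 1: a = malloc(7) -> a = 0; heap: [0-6 ALLOC][7-62 FREE]
Op 2: free(a) -> (freed a); heap: [0-62 FREE]
Op 3: b = malloc(13) -> b = 0; heap: [0-12 ALLOC][13-62 FREE]
Op 4: free(b) -> (freed b); heap: [0-62 FREE]
Op 5: c = malloc(15) -> c = 0; heap: [0-14 ALLOC][15-62 FREE]
Op 6: d = malloc(6) -> d = 15; heap: [0-14 ALLOC][15-20 ALLOC][21-62 FREE]
Op 7: e = malloc(11) -> e = 21; heap: [0-14 ALLOC][15-20 ALLOC][21-31 ALLOC][32-62 FREE]
Op 8: free(e) -> (freed e); heap: [0-14 ALLOC][15-20 ALLOC][21-62 FREE]
Op 9: c = realloc(c, 18) -> c = 21; heap: [0-14 FREE][15-20 ALLOC][21-38 ALLOC][39-62 FREE]
Free blocks: [15 24] total_free=39 largest=24 -> 100*(39-24)/39 = 1500/39 ≈ 38.462 -> rounds to 38

Answer: 38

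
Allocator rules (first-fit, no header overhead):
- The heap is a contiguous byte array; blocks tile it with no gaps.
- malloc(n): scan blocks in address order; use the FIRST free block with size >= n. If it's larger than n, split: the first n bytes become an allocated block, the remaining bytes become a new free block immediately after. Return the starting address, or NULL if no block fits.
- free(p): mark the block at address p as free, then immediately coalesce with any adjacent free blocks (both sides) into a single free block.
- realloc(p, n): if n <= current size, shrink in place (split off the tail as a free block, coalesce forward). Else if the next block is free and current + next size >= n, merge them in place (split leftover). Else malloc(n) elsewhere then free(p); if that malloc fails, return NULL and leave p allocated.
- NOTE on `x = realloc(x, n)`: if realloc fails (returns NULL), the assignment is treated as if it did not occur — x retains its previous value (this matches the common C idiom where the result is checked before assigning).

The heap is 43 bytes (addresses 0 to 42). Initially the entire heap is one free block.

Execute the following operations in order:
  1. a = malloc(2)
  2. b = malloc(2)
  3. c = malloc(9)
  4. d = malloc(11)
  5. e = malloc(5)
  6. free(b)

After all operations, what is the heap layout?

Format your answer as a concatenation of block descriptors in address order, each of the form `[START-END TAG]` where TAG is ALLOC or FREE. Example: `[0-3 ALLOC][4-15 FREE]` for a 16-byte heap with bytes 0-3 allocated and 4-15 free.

Answer: [0-1 ALLOC][2-3 FREE][4-12 ALLOC][13-23 ALLOC][24-28 ALLOC][29-42 FREE]

Derivation:
Op 1: a = malloc(2) -> a = 0; heap: [0-1 ALLOC][2-42 FREE]
Op 2: b = malloc(2) -> b = 2; heap: [0-1 ALLOC][2-3 ALLOC][4-42 FREE]
Op 3: c = malloc(9) -> c = 4; heap: [0-1 ALLOC][2-3 ALLOC][4-12 ALLOC][13-42 FREE]
Op 4: d = malloc(11) -> d = 13; heap: [0-1 ALLOC][2-3 ALLOC][4-12 ALLOC][13-23 ALLOC][24-42 FREE]
Op 5: e = malloc(5) -> e = 24; heap: [0-1 ALLOC][2-3 ALLOC][4-12 ALLOC][13-23 ALLOC][24-28 ALLOC][29-42 FREE]
Op 6: free(b) -> (freed b); heap: [0-1 ALLOC][2-3 FREE][4-12 ALLOC][13-23 ALLOC][24-28 ALLOC][29-42 FREE]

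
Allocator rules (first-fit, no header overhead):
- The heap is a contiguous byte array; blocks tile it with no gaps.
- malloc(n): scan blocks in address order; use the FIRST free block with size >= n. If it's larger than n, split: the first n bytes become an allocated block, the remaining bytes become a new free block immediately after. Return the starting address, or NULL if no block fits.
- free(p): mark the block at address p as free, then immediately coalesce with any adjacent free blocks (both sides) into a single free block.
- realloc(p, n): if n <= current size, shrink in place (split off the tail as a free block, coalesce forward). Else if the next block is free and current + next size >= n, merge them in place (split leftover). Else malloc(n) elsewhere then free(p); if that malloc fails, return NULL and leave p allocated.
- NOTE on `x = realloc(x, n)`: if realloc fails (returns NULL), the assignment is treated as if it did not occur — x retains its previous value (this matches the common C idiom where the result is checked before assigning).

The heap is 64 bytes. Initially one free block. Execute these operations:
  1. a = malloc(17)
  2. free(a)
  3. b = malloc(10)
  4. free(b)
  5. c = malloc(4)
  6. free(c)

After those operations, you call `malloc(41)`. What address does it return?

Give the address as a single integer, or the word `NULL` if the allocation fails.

Answer: 0

Derivation:
Op 1: a = malloc(17) -> a = 0; heap: [0-16 ALLOC][17-63 FREE]
Op 2: free(a) -> (freed a); heap: [0-63 FREE]
Op 3: b = malloc(10) -> b = 0; heap: [0-9 ALLOC][10-63 FREE]
Op 4: free(b) -> (freed b); heap: [0-63 FREE]
Op 5: c = malloc(4) -> c = 0; heap: [0-3 ALLOC][4-63 FREE]
Op 6: free(c) -> (freed c); heap: [0-63 FREE]
malloc(41): first-fit scan over [0-63 FREE] -> 0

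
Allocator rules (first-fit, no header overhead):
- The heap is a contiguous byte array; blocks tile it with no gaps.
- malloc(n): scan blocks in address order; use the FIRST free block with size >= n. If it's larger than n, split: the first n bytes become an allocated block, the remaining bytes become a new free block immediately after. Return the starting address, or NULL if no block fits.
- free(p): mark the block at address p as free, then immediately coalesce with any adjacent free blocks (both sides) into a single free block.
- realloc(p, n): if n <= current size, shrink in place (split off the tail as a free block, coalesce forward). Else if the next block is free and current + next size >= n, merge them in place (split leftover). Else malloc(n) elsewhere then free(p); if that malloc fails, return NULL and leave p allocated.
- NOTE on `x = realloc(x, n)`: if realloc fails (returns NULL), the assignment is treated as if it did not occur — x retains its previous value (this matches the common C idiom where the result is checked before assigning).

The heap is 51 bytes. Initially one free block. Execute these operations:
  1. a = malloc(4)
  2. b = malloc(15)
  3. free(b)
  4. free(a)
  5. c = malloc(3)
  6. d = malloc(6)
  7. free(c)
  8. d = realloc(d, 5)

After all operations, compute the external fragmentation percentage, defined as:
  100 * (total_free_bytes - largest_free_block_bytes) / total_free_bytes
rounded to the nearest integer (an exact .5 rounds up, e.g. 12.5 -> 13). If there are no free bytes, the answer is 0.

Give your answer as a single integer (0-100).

Op 1: a = malloc(4) -> a = 0; heap: [0-3 ALLOC][4-50 FREE]
Op 2: b = malloc(15) -> b = 4; heap: [0-3 ALLOC][4-18 ALLOC][19-50 FREE]
Op 3: free(b) -> (freed b); heap: [0-3 ALLOC][4-50 FREE]
Op 4: free(a) -> (freed a); heap: [0-50 FREE]
Op 5: c = malloc(3) -> c = 0; heap: [0-2 ALLOC][3-50 FREE]
Op 6: d = malloc(6) -> d = 3; heap: [0-2 ALLOC][3-8 ALLOC][9-50 FREE]
Op 7: free(c) -> (freed c); heap: [0-2 FREE][3-8 ALLOC][9-50 FREE]
Op 8: d = realloc(d, 5) -> d = 3; heap: [0-2 FREE][3-7 ALLOC][8-50 FREE]
Free blocks: [3 43] total_free=46 largest=43 -> 100*(46-43)/46 = 300/46 ≈ 6.522 -> rounds to 7

Answer: 7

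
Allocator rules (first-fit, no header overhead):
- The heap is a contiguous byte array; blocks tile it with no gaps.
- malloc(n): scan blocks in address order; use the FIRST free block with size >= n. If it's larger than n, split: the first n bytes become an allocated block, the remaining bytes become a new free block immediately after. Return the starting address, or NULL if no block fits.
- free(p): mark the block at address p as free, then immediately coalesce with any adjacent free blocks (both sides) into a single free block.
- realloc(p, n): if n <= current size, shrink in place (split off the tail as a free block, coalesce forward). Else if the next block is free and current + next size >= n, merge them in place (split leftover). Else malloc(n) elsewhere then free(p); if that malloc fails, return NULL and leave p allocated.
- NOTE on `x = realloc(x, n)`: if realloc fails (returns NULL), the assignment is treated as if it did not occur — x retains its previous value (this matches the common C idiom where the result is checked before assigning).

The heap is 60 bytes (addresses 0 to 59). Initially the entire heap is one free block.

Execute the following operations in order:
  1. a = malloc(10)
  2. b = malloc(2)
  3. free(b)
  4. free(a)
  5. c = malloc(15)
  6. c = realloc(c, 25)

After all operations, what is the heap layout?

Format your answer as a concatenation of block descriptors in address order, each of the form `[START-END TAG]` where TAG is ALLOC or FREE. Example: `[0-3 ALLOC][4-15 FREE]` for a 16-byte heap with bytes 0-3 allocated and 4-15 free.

Answer: [0-24 ALLOC][25-59 FREE]

Derivation:
Op 1: a = malloc(10) -> a = 0; heap: [0-9 ALLOC][10-59 FREE]
Op 2: b = malloc(2) -> b = 10; heap: [0-9 ALLOC][10-11 ALLOC][12-59 FREE]
Op 3: free(b) -> (freed b); heap: [0-9 ALLOC][10-59 FREE]
Op 4: free(a) -> (freed a); heap: [0-59 FREE]
Op 5: c = malloc(15) -> c = 0; heap: [0-14 ALLOC][15-59 FREE]
Op 6: c = realloc(c, 25) -> c = 0; heap: [0-24 ALLOC][25-59 FREE]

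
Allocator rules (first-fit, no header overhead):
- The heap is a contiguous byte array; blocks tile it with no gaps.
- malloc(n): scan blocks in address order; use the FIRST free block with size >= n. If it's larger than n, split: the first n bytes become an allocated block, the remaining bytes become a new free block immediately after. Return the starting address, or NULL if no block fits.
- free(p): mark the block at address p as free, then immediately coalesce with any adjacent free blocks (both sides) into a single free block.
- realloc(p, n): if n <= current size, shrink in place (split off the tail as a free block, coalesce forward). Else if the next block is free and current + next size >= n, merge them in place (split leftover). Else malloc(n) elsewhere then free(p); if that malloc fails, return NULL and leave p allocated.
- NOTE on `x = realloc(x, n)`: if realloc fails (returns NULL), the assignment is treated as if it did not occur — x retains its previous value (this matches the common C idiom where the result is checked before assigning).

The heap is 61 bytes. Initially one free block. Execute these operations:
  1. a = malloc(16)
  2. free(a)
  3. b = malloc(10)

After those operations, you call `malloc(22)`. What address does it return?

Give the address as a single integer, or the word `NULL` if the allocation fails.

Answer: 10

Derivation:
Op 1: a = malloc(16) -> a = 0; heap: [0-15 ALLOC][16-60 FREE]
Op 2: free(a) -> (freed a); heap: [0-60 FREE]
Op 3: b = malloc(10) -> b = 0; heap: [0-9 ALLOC][10-60 FREE]
malloc(22): first-fit scan over [0-9 ALLOC][10-60 FREE] -> 10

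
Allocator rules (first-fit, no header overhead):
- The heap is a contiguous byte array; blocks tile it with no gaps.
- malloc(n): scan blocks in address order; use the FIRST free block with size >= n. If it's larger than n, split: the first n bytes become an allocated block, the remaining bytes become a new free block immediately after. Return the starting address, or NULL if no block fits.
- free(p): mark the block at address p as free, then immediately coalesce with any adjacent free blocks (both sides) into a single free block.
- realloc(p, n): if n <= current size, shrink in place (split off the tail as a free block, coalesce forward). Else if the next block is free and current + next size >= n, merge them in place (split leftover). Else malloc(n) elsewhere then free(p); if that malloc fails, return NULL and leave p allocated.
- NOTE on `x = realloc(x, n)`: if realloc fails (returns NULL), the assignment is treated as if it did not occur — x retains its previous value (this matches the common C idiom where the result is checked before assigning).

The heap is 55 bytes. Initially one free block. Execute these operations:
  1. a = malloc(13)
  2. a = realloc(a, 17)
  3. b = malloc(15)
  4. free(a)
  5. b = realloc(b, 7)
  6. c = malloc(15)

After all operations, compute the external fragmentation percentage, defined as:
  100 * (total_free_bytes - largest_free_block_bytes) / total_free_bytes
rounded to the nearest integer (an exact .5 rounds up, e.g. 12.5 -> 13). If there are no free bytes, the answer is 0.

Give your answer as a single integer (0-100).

Op 1: a = malloc(13) -> a = 0; heap: [0-12 ALLOC][13-54 FREE]
Op 2: a = realloc(a, 17) -> a = 0; heap: [0-16 ALLOC][17-54 FREE]
Op 3: b = malloc(15) -> b = 17; heap: [0-16 ALLOC][17-31 ALLOC][32-54 FREE]
Op 4: free(a) -> (freed a); heap: [0-16 FREE][17-31 ALLOC][32-54 FREE]
Op 5: b = realloc(b, 7) -> b = 17; heap: [0-16 FREE][17-23 ALLOC][24-54 FREE]
Op 6: c = malloc(15) -> c = 0; heap: [0-14 ALLOC][15-16 FREE][17-23 ALLOC][24-54 FREE]
Free blocks: [2 31] total_free=33 largest=31 -> 100*(33-31)/33 = 200/33 ≈ 6.061 -> rounds to 6

Answer: 6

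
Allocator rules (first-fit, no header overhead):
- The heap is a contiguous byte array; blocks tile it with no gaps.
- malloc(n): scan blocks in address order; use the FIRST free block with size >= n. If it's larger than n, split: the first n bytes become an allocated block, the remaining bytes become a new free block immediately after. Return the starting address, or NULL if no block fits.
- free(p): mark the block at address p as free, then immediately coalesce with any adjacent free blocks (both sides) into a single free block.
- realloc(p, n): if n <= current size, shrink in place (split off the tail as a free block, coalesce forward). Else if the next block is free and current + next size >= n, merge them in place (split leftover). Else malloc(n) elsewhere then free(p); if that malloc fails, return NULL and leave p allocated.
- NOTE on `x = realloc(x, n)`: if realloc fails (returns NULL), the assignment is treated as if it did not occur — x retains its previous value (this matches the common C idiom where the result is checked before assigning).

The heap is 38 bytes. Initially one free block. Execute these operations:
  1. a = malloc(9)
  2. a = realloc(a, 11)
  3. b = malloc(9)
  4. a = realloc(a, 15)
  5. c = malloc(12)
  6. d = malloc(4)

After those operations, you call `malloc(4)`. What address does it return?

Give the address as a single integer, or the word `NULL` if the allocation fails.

Answer: 4

Derivation:
Op 1: a = malloc(9) -> a = 0; heap: [0-8 ALLOC][9-37 FREE]
Op 2: a = realloc(a, 11) -> a = 0; heap: [0-10 ALLOC][11-37 FREE]
Op 3: b = malloc(9) -> b = 11; heap: [0-10 ALLOC][11-19 ALLOC][20-37 FREE]
Op 4: a = realloc(a, 15) -> a = 20; heap: [0-10 FREE][11-19 ALLOC][20-34 ALLOC][35-37 FREE]
Op 5: c = malloc(12) -> c = NULL; heap: [0-10 FREE][11-19 ALLOC][20-34 ALLOC][35-37 FREE]
Op 6: d = malloc(4) -> d = 0; heap: [0-3 ALLOC][4-10 FREE][11-19 ALLOC][20-34 ALLOC][35-37 FREE]
malloc(4): first-fit scan over [0-3 ALLOC][4-10 FREE][11-19 ALLOC][20-34 ALLOC][35-37 FREE] -> 4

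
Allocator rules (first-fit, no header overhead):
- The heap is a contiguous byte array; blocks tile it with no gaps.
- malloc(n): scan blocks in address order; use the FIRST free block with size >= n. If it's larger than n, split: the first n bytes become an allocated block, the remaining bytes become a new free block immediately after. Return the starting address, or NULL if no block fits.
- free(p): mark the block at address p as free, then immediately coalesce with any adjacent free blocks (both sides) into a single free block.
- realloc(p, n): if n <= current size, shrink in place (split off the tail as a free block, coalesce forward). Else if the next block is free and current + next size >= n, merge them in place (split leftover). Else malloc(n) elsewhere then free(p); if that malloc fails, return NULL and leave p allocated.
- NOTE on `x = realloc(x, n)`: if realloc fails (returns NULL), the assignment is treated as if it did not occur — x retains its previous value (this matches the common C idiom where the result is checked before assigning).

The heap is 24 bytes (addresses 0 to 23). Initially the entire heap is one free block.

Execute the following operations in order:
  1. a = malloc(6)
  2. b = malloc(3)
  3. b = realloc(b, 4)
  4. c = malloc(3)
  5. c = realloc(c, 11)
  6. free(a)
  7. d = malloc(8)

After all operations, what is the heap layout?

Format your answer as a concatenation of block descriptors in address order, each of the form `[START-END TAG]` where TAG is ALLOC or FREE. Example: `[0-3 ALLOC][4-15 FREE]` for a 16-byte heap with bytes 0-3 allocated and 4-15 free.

Answer: [0-5 FREE][6-9 ALLOC][10-20 ALLOC][21-23 FREE]

Derivation:
Op 1: a = malloc(6) -> a = 0; heap: [0-5 ALLOC][6-23 FREE]
Op 2: b = malloc(3) -> b = 6; heap: [0-5 ALLOC][6-8 ALLOC][9-23 FREE]
Op 3: b = realloc(b, 4) -> b = 6; heap: [0-5 ALLOC][6-9 ALLOC][10-23 FREE]
Op 4: c = malloc(3) -> c = 10; heap: [0-5 ALLOC][6-9 ALLOC][10-12 ALLOC][13-23 FREE]
Op 5: c = realloc(c, 11) -> c = 10; heap: [0-5 ALLOC][6-9 ALLOC][10-20 ALLOC][21-23 FREE]
Op 6: free(a) -> (freed a); heap: [0-5 FREE][6-9 ALLOC][10-20 ALLOC][21-23 FREE]
Op 7: d = malloc(8) -> d = NULL; heap: [0-5 FREE][6-9 ALLOC][10-20 ALLOC][21-23 FREE]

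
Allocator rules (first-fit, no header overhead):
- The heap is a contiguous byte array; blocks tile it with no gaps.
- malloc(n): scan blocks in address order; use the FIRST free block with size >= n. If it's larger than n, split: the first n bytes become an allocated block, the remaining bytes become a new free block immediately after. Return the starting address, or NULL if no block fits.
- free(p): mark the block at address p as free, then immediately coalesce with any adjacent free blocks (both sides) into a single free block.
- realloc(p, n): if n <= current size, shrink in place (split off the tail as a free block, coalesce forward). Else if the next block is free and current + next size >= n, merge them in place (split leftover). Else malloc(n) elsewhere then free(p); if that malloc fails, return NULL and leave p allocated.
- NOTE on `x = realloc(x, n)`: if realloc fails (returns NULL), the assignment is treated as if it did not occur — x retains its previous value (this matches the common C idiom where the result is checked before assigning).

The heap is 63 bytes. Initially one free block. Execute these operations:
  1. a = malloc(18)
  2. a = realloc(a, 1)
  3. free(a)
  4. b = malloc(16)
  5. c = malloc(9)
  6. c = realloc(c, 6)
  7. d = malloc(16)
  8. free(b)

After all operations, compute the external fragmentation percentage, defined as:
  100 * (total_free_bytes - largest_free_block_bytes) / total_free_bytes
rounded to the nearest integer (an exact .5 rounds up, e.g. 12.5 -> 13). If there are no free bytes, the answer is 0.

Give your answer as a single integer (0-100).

Op 1: a = malloc(18) -> a = 0; heap: [0-17 ALLOC][18-62 FREE]
Op 2: a = realloc(a, 1) -> a = 0; heap: [0-0 ALLOC][1-62 FREE]
Op 3: free(a) -> (freed a); heap: [0-62 FREE]
Op 4: b = malloc(16) -> b = 0; heap: [0-15 ALLOC][16-62 FREE]
Op 5: c = malloc(9) -> c = 16; heap: [0-15 ALLOC][16-24 ALLOC][25-62 FREE]
Op 6: c = realloc(c, 6) -> c = 16; heap: [0-15 ALLOC][16-21 ALLOC][22-62 FREE]
Op 7: d = malloc(16) -> d = 22; heap: [0-15 ALLOC][16-21 ALLOC][22-37 ALLOC][38-62 FREE]
Op 8: free(b) -> (freed b); heap: [0-15 FREE][16-21 ALLOC][22-37 ALLOC][38-62 FREE]
Free blocks: [16 25] total_free=41 largest=25 -> 100*(41-25)/41 = 1600/41 ≈ 39.024 -> rounds to 39

Answer: 39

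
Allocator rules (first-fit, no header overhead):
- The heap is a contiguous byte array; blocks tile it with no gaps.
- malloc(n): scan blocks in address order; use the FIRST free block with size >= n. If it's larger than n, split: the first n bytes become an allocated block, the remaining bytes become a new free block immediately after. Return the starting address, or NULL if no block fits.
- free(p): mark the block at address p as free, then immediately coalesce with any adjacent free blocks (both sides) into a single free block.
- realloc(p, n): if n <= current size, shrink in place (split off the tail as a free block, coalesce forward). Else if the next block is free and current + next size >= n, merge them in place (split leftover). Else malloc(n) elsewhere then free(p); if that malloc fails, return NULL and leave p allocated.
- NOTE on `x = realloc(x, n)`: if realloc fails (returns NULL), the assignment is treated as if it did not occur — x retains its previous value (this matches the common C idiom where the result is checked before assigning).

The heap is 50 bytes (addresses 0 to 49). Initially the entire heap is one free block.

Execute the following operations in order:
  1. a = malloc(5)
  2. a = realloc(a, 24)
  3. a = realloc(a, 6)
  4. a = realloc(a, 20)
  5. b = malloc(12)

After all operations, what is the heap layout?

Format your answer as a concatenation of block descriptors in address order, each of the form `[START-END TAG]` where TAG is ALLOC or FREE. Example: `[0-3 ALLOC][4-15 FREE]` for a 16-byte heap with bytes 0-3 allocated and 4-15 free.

Answer: [0-19 ALLOC][20-31 ALLOC][32-49 FREE]

Derivation:
Op 1: a = malloc(5) -> a = 0; heap: [0-4 ALLOC][5-49 FREE]
Op 2: a = realloc(a, 24) -> a = 0; heap: [0-23 ALLOC][24-49 FREE]
Op 3: a = realloc(a, 6) -> a = 0; heap: [0-5 ALLOC][6-49 FREE]
Op 4: a = realloc(a, 20) -> a = 0; heap: [0-19 ALLOC][20-49 FREE]
Op 5: b = malloc(12) -> b = 20; heap: [0-19 ALLOC][20-31 ALLOC][32-49 FREE]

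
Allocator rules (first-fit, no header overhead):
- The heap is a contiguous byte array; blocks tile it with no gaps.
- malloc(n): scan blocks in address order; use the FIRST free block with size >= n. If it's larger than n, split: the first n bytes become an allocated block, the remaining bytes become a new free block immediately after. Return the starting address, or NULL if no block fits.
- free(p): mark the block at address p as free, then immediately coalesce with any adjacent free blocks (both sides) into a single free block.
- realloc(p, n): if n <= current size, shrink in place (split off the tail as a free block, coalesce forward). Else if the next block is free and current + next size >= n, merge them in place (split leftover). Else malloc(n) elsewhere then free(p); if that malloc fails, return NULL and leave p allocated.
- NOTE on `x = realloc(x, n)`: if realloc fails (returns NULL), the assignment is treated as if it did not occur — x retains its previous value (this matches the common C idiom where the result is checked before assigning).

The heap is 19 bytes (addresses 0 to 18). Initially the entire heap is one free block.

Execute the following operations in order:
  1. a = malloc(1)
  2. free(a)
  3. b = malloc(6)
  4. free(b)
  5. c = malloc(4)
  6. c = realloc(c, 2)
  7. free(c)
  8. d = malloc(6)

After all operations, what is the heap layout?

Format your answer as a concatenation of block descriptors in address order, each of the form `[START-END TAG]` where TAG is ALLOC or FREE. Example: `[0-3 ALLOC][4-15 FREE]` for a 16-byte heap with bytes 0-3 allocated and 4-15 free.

Op 1: a = malloc(1) -> a = 0; heap: [0-0 ALLOC][1-18 FREE]
Op 2: free(a) -> (freed a); heap: [0-18 FREE]
Op 3: b = malloc(6) -> b = 0; heap: [0-5 ALLOC][6-18 FREE]
Op 4: free(b) -> (freed b); heap: [0-18 FREE]
Op 5: c = malloc(4) -> c = 0; heap: [0-3 ALLOC][4-18 FREE]
Op 6: c = realloc(c, 2) -> c = 0; heap: [0-1 ALLOC][2-18 FREE]
Op 7: free(c) -> (freed c); heap: [0-18 FREE]
Op 8: d = malloc(6) -> d = 0; heap: [0-5 ALLOC][6-18 FREE]

Answer: [0-5 ALLOC][6-18 FREE]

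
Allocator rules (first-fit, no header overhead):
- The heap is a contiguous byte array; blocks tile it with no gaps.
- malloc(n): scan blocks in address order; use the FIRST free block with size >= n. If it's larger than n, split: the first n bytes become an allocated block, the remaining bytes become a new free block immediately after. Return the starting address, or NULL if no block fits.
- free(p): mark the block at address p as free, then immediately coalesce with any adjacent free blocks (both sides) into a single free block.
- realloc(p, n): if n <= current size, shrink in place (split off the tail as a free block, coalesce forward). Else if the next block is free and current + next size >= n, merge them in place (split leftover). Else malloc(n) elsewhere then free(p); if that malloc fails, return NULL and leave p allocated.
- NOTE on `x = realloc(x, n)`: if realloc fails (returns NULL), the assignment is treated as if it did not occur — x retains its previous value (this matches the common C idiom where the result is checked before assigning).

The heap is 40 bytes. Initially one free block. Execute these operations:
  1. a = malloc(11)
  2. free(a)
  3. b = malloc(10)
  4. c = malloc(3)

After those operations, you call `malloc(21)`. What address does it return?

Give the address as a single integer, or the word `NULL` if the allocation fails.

Op 1: a = malloc(11) -> a = 0; heap: [0-10 ALLOC][11-39 FREE]
Op 2: free(a) -> (freed a); heap: [0-39 FREE]
Op 3: b = malloc(10) -> b = 0; heap: [0-9 ALLOC][10-39 FREE]
Op 4: c = malloc(3) -> c = 10; heap: [0-9 ALLOC][10-12 ALLOC][13-39 FREE]
malloc(21): first-fit scan over [0-9 ALLOC][10-12 ALLOC][13-39 FREE] -> 13

Answer: 13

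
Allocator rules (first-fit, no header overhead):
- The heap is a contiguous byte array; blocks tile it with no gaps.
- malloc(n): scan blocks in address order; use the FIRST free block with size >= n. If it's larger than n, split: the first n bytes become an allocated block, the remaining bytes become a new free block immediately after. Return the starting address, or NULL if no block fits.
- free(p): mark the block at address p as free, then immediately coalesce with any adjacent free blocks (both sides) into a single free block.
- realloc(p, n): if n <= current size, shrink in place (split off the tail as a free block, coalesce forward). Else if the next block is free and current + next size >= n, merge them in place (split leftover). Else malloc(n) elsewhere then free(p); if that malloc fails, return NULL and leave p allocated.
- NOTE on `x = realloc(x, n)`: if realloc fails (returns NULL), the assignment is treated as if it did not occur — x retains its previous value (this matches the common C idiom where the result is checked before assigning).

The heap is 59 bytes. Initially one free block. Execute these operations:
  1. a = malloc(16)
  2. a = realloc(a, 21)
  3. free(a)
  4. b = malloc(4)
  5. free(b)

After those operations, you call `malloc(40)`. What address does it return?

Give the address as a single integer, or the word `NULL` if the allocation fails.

Answer: 0

Derivation:
Op 1: a = malloc(16) -> a = 0; heap: [0-15 ALLOC][16-58 FREE]
Op 2: a = realloc(a, 21) -> a = 0; heap: [0-20 ALLOC][21-58 FREE]
Op 3: free(a) -> (freed a); heap: [0-58 FREE]
Op 4: b = malloc(4) -> b = 0; heap: [0-3 ALLOC][4-58 FREE]
Op 5: free(b) -> (freed b); heap: [0-58 FREE]
malloc(40): first-fit scan over [0-58 FREE] -> 0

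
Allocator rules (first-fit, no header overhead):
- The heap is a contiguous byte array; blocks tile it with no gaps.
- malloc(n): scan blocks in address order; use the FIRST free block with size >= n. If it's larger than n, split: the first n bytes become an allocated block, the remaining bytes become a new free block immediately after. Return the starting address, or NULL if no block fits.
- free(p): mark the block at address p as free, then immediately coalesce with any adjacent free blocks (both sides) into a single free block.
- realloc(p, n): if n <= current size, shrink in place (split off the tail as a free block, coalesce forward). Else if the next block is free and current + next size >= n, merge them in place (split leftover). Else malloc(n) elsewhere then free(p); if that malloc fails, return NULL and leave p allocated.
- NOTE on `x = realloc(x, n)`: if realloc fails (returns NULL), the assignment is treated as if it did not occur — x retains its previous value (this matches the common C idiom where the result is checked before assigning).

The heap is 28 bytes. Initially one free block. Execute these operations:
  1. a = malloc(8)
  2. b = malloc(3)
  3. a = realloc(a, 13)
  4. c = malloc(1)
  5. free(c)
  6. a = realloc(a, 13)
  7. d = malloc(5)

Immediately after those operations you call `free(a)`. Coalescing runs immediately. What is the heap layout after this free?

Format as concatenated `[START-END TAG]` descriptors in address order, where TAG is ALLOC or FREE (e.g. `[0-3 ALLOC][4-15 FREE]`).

Answer: [0-4 ALLOC][5-7 FREE][8-10 ALLOC][11-27 FREE]

Derivation:
Op 1: a = malloc(8) -> a = 0; heap: [0-7 ALLOC][8-27 FREE]
Op 2: b = malloc(3) -> b = 8; heap: [0-7 ALLOC][8-10 ALLOC][11-27 FREE]
Op 3: a = realloc(a, 13) -> a = 11; heap: [0-7 FREE][8-10 ALLOC][11-23 ALLOC][24-27 FREE]
Op 4: c = malloc(1) -> c = 0; heap: [0-0 ALLOC][1-7 FREE][8-10 ALLOC][11-23 ALLOC][24-27 FREE]
Op 5: free(c) -> (freed c); heap: [0-7 FREE][8-10 ALLOC][11-23 ALLOC][24-27 FREE]
Op 6: a = realloc(a, 13) -> a = 11; heap: [0-7 FREE][8-10 ALLOC][11-23 ALLOC][24-27 FREE]
Op 7: d = malloc(5) -> d = 0; heap: [0-4 ALLOC][5-7 FREE][8-10 ALLOC][11-23 ALLOC][24-27 FREE]
free(a): a = 11 -> block [11-23 ALLOC]; mark free, coalesce with adjacent free neighbors -> [0-4 ALLOC][5-7 FREE][8-10 ALLOC][11-27 FREE]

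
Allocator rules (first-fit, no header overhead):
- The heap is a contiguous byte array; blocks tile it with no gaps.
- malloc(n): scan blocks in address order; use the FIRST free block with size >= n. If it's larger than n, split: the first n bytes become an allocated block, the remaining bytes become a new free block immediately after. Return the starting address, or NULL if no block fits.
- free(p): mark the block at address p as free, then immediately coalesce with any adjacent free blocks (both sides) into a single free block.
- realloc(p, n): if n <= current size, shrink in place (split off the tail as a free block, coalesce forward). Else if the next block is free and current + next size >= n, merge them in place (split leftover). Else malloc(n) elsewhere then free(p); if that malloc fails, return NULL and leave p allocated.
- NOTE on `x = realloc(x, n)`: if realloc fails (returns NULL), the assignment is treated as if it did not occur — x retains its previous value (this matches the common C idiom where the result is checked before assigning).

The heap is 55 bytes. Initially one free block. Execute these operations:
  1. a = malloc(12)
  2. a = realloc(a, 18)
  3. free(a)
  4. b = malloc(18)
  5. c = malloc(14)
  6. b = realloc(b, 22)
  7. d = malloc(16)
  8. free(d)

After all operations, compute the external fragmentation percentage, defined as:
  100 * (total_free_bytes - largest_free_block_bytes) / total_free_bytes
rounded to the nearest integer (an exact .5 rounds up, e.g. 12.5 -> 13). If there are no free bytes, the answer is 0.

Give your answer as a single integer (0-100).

Answer: 5

Derivation:
Op 1: a = malloc(12) -> a = 0; heap: [0-11 ALLOC][12-54 FREE]
Op 2: a = realloc(a, 18) -> a = 0; heap: [0-17 ALLOC][18-54 FREE]
Op 3: free(a) -> (freed a); heap: [0-54 FREE]
Op 4: b = malloc(18) -> b = 0; heap: [0-17 ALLOC][18-54 FREE]
Op 5: c = malloc(14) -> c = 18; heap: [0-17 ALLOC][18-31 ALLOC][32-54 FREE]
Op 6: b = realloc(b, 22) -> b = 32; heap: [0-17 FREE][18-31 ALLOC][32-53 ALLOC][54-54 FREE]
Op 7: d = malloc(16) -> d = 0; heap: [0-15 ALLOC][16-17 FREE][18-31 ALLOC][32-53 ALLOC][54-54 FREE]
Op 8: free(d) -> (freed d); heap: [0-17 FREE][18-31 ALLOC][32-53 ALLOC][54-54 FREE]
Free blocks: [18 1] total_free=19 largest=18 -> 100*(19-18)/19 = 100/19 ≈ 5.263 -> rounds to 5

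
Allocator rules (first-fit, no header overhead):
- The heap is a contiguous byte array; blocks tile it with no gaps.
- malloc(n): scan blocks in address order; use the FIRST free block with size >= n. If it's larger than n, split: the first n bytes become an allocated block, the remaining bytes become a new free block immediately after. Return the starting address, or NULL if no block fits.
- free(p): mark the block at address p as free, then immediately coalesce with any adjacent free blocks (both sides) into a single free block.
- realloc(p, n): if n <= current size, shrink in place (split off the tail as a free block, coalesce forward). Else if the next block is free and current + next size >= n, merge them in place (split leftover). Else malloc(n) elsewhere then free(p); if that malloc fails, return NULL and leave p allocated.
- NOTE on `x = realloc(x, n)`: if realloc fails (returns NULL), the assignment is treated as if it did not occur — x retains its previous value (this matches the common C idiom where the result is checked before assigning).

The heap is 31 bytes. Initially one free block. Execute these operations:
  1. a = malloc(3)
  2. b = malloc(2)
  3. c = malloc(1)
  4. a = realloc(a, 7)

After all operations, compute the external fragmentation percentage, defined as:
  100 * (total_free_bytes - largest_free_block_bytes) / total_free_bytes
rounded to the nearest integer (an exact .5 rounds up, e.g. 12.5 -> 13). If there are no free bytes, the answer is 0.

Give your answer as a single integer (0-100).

Answer: 14

Derivation:
Op 1: a = malloc(3) -> a = 0; heap: [0-2 ALLOC][3-30 FREE]
Op 2: b = malloc(2) -> b = 3; heap: [0-2 ALLOC][3-4 ALLOC][5-30 FREE]
Op 3: c = malloc(1) -> c = 5; heap: [0-2 ALLOC][3-4 ALLOC][5-5 ALLOC][6-30 FREE]
Op 4: a = realloc(a, 7) -> a = 6; heap: [0-2 FREE][3-4 ALLOC][5-5 ALLOC][6-12 ALLOC][13-30 FREE]
Free blocks: [3 18] total_free=21 largest=18 -> 100*(21-18)/21 = 300/21 ≈ 14.286 -> rounds to 14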